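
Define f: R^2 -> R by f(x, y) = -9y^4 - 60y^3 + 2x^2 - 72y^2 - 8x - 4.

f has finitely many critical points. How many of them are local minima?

1

f separates as a function of x plus a function of y, so ∇f=0 decouples.
∂f/∂x = 4(x - 2) = 0 at x ∈ {2}; ∂f/∂y = -36y(y + 1)(y + 4) = 0 at y ∈ {-4, -1, 0}.
The Hessian is diagonal: diag(f_xx, f_yy). Second derivatives: f_xx(2)=4; f_yy(-4)=-432, f_yy(-1)=108, f_yy(0)=-144.
Local minima occur where both diagonal entries positive: (2, -1). Count: 1.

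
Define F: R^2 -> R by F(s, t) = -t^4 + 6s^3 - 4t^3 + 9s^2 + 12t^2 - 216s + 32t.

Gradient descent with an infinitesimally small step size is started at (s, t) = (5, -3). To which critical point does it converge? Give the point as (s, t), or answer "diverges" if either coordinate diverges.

F is separable, so gradient descent decouples: s follows -∂F/∂s, t follows -∂F/∂t.
∂F/∂s = 18(s - 3)(s + 4); at s=5 this is 324, so s decreases.
∂F/∂t = -4(t - 2)(t + 1)(t + 4); at t=-3 this is -40, so t increases.
s converges to its nearest critical value 3 (a local min of the s-part); t converges to -1. The iterate converges to (3, -1).

(3, -1)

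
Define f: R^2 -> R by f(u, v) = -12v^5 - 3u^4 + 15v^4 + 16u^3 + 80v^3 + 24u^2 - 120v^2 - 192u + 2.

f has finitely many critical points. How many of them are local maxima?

f separates as a function of u plus a function of v, so ∇f=0 decouples.
∂f/∂u = -12(u - 4)(u - 2)(u + 2) = 0 at u ∈ {-2, 2, 4}; ∂f/∂v = -60v(v - 2)(v - 1)(v + 2) = 0 at v ∈ {-2, 0, 1, 2}.
The Hessian is diagonal: diag(f_uu, f_vv). Second derivatives: f_uu(-2)=-288, f_uu(2)=96, f_uu(4)=-144; f_vv(-2)=1440, f_vv(0)=-240, f_vv(1)=180, f_vv(2)=-480.
Local maxima occur where both diagonal entries negative: (-2, 0), (-2, 2), (4, 0), (4, 2). Count: 4.

4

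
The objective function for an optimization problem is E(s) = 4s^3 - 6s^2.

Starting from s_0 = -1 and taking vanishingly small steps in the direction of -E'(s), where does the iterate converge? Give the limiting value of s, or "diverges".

diverges

E'(s) = 12s(s - 1), so E'(-1) = 24.
Gradient descent moves in the -E' direction, i.e. s is decreasing.
There is no critical point below s=-1, and E' keeps the same sign, so the iterate runs off to −∞.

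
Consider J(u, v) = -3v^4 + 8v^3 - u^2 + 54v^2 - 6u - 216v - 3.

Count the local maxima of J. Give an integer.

J separates as a function of u plus a function of v, so ∇J=0 decouples.
∂J/∂u = -2(u + 3) = 0 at u ∈ {-3}; ∂J/∂v = -12(v - 3)(v - 2)(v + 3) = 0 at v ∈ {-3, 2, 3}.
The Hessian is diagonal: diag(J_uu, J_vv). Second derivatives: J_uu(-3)=-2; J_vv(-3)=-360, J_vv(2)=60, J_vv(3)=-72.
Local maxima occur where both diagonal entries negative: (-3, -3), (-3, 3). Count: 2.

2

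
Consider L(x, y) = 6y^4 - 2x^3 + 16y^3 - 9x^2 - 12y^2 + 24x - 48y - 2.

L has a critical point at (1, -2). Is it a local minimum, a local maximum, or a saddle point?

The mixed partial ∂²L/∂x∂y is 0, so the Hessian at any point is diag(L_xx, L_yy) = diag(-6(2x + 3), 24(3y^2 + 4y - 1)).
At (1, -2): H = diag(-30, 72).
The eigenvalues have opposite signs, so H is indefinite: a saddle point.

saddle point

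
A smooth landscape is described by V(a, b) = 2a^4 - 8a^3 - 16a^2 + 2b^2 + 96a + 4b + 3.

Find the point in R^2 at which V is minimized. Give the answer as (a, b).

V(a,b) separates as P(a) + Q(b) + 3, so its minimum is min P + min Q + 3.
P'(a) = 8(a - 3)(a - 2)(a + 2) vanishes at a ∈ {-2, 2, 3}; Q'(b) = 4b + 4 vanishes at b ∈ {-1}.
Local minima of P (where P''>0): P(-2)=-160, P(3)=90. Local minima of Q: Q(-1)=-2.
So the global minimum of V is P(-2) + Q(-1) + 3 = -160 − 2 + 3 = -159, attained at (-2, -1).

(-2, -1)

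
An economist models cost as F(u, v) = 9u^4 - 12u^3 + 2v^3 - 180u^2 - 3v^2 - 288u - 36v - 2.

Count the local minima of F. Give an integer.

2

F separates as a function of u plus a function of v, so ∇F=0 decouples.
∂F/∂u = 36(u - 4)(u + 1)(u + 2) = 0 at u ∈ {-2, -1, 4}; ∂F/∂v = 6(v - 3)(v + 2) = 0 at v ∈ {-2, 3}.
The Hessian is diagonal: diag(F_uu, F_vv). Second derivatives: F_uu(-2)=216, F_uu(-1)=-180, F_uu(4)=1080; F_vv(-2)=-30, F_vv(3)=30.
Local minima occur where both diagonal entries positive: (-2, 3), (4, 3). Count: 2.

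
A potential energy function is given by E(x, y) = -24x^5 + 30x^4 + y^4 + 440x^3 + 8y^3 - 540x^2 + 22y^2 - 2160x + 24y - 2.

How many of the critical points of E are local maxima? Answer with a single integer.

E separates as a function of x plus a function of y, so ∇E=0 decouples.
∂E/∂x = -120(x - 3)(x - 2)(x + 1)(x + 3) = 0 at x ∈ {-3, -1, 2, 3}; ∂E/∂y = 4(y + 1)(y + 2)(y + 3) = 0 at y ∈ {-3, -2, -1}.
The Hessian is diagonal: diag(E_xx, E_yy). Second derivatives: E_xx(-3)=7200, E_xx(-1)=-2880, E_xx(2)=1800, E_xx(3)=-2880; E_yy(-3)=8, E_yy(-2)=-4, E_yy(-1)=8.
Local maxima occur where both diagonal entries negative: (-1, -2), (3, -2). Count: 2.

2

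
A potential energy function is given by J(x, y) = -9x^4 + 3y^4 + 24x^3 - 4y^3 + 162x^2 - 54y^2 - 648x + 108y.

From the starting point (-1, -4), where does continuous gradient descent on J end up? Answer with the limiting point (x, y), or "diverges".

(2, -3)

J is separable, so gradient descent decouples: x follows -∂J/∂x, y follows -∂J/∂y.
∂J/∂x = -36(x - 3)(x - 2)(x + 3); at x=-1 this is -864, so x increases.
∂J/∂y = 12(y - 3)(y - 1)(y + 3); at y=-4 this is -420, so y increases.
x converges to its nearest critical value 2 (a local min of the x-part); y converges to -3. The iterate converges to (2, -3).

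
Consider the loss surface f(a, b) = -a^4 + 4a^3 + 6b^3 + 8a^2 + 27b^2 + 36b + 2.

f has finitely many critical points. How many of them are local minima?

f separates as a function of a plus a function of b, so ∇f=0 decouples.
∂f/∂a = -4a(a - 4)(a + 1) = 0 at a ∈ {-1, 0, 4}; ∂f/∂b = 18(b + 1)(b + 2) = 0 at b ∈ {-2, -1}.
The Hessian is diagonal: diag(f_aa, f_bb). Second derivatives: f_aa(-1)=-20, f_aa(0)=16, f_aa(4)=-80; f_bb(-2)=-18, f_bb(-1)=18.
Local minima occur where both diagonal entries positive: (0, -1). Count: 1.

1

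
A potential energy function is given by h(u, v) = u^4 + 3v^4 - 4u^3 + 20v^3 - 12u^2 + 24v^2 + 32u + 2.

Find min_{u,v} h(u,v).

h(u,v) separates as P(u) + Q(v) + 2, so its minimum is min P + min Q + 2.
P'(u) = 4(u - 4)(u - 1)(u + 2) vanishes at u ∈ {-2, 1, 4}; Q'(v) = 12v(v + 1)(v + 4) vanishes at v ∈ {-4, -1, 0}.
Local minima of P (where P''>0): P(-2)=-64, P(4)=-64. Local minima of Q: Q(-4)=-128, Q(0)=0.
So the global minimum of h is P(-2) + Q(-4) + 2 = -64 − 128 + 2 = -190, attained at (-2, -4).

-190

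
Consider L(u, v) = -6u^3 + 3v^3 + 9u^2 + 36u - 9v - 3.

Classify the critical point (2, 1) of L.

The mixed partial ∂²L/∂u∂v is 0, so the Hessian at any point is diag(L_uu, L_vv) = diag(18(-2u + 1), 18v).
At (2, 1): H = diag(-54, 18).
The eigenvalues have opposite signs, so H is indefinite: a saddle point.

saddle point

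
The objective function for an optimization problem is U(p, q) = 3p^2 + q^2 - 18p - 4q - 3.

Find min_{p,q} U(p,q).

U(p,q) separates as A(p) + B(q) − 3, so its minimum is min A + min B − 3.
A'(p) = 6p - 18 vanishes at p ∈ {3}; B'(q) = 2q - 4 vanishes at q ∈ {2}.
Local minima of A (where A''>0): A(3)=-27. Local minima of B: B(2)=-4.
So the global minimum of U is A(3) + B(2) − 3 = -27 − 4 − 3 = -34, attained at (3, 2).

-34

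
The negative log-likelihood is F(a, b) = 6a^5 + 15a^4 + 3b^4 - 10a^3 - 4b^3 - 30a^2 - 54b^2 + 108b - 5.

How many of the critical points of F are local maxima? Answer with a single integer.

F separates as a function of a plus a function of b, so ∇F=0 decouples.
∂F/∂a = 30a(a - 1)(a + 1)(a + 2) = 0 at a ∈ {-2, -1, 0, 1}; ∂F/∂b = 12(b - 3)(b - 1)(b + 3) = 0 at b ∈ {-3, 1, 3}.
The Hessian is diagonal: diag(F_aa, F_bb). Second derivatives: F_aa(-2)=-180, F_aa(-1)=60, F_aa(0)=-60, F_aa(1)=180; F_bb(-3)=288, F_bb(1)=-96, F_bb(3)=144.
Local maxima occur where both diagonal entries negative: (-2, 1), (0, 1). Count: 2.

2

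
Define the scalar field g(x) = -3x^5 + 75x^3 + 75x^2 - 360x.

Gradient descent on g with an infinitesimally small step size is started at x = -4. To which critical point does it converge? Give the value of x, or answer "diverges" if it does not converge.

-3

g'(x) = -15(x - 4)(x - 1)(x + 2)(x + 3), so g'(-4) = -1200.
Gradient descent moves in the -g' direction, i.e. x is increasing.
The nearest critical point in that direction is x = -3, where g'' = 420 > 0 (a local minimum). The iterate converges there.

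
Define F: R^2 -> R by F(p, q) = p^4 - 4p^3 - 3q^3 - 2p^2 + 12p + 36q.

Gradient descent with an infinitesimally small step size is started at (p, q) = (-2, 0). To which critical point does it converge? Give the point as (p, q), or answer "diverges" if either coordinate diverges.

F is separable, so gradient descent decouples: p follows -∂F/∂p, q follows -∂F/∂q.
∂F/∂p = 4(p - 3)(p - 1)(p + 1); at p=-2 this is -60, so p increases.
∂F/∂q = -9(q - 2)(q + 2); at q=0 this is 36, so q decreases.
p converges to its nearest critical value -1 (a local min of the p-part); q converges to -2. The iterate converges to (-1, -2).

(-1, -2)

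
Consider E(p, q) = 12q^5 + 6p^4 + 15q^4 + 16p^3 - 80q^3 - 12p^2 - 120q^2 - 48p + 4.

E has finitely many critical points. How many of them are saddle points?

6

E separates as a function of p plus a function of q, so ∇E=0 decouples.
∂E/∂p = 24(p - 1)(p + 1)(p + 2) = 0 at p ∈ {-2, -1, 1}; ∂E/∂q = 60q(q - 2)(q + 1)(q + 2) = 0 at q ∈ {-2, -1, 0, 2}.
The Hessian is diagonal: diag(E_pp, E_qq). Second derivatives: E_pp(-2)=72, E_pp(-1)=-48, E_pp(1)=144; E_qq(-2)=-480, E_qq(-1)=180, E_qq(0)=-240, E_qq(2)=1440.
Saddle points occur where the two diagonal entries have opposite signs: (-2, -2), (-2, 0), (-1, -1), (-1, 2), (1, -2), (1, 0). Count: 6.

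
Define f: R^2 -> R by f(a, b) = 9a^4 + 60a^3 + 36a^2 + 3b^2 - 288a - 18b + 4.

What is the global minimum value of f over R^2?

f(a,b) separates as P(a) + Q(b) + 4, so its minimum is min P + min Q + 4.
P'(a) = 36(a - 1)(a + 2)(a + 4) vanishes at a ∈ {-4, -2, 1}; Q'(b) = 6b - 18 vanishes at b ∈ {3}.
Local minima of P (where P''>0): P(-4)=192, P(1)=-183. Local minima of Q: Q(3)=-27.
So the global minimum of f is P(1) + Q(3) + 4 = -183 − 27 + 4 = -206, attained at (1, 3).

-206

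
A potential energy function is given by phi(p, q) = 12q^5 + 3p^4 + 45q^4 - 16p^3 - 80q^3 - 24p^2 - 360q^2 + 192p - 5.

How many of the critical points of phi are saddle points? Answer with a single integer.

phi separates as a function of p plus a function of q, so ∇phi=0 decouples.
∂phi/∂p = 12(p - 4)(p - 2)(p + 2) = 0 at p ∈ {-2, 2, 4}; ∂phi/∂q = 60q(q - 2)(q + 2)(q + 3) = 0 at q ∈ {-3, -2, 0, 2}.
The Hessian is diagonal: diag(phi_pp, phi_qq). Second derivatives: phi_pp(-2)=288, phi_pp(2)=-96, phi_pp(4)=144; phi_qq(-3)=-900, phi_qq(-2)=480, phi_qq(0)=-720, phi_qq(2)=2400.
Saddle points occur where the two diagonal entries have opposite signs: (-2, -3), (-2, 0), (2, -2), (2, 2), (4, -3), (4, 0). Count: 6.

6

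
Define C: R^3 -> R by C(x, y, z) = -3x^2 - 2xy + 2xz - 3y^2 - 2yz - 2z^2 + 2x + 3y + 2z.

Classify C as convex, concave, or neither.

C is quadratic, so its Hessian is the constant matrix H = [[-6, -2, 2], [-2, -6, -2], [2, -2, -4]].
Leading principal minors: -6, 32, -64.
Signs alternate −, +, − ⇒ H ≺ 0 ⇒ concave.

concave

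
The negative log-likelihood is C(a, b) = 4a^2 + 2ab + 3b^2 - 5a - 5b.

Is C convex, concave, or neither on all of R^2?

C is quadratic, so its Hessian is the constant matrix H = [[8, 2], [2, 6]].
det(H) = 44, tr(H) = 14.
det(H) > 0 and tr(H) > 0, so H is positive definite everywhere: convex.

convex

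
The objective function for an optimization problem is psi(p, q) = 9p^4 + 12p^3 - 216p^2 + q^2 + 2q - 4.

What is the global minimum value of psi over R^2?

psi(p,q) separates as A(p) + B(q) − 4, so its minimum is min A + min B − 4.
A'(p) = 36p(p - 3)(p + 4) vanishes at p ∈ {-4, 0, 3}; B'(q) = 2q + 2 vanishes at q ∈ {-1}.
Local minima of A (where A''>0): A(-4)=-1920, A(3)=-891. Local minima of B: B(-1)=-1.
So the global minimum of psi is A(-4) + B(-1) − 4 = -1920 − 1 − 4 = -1925, attained at (-4, -1).

-1925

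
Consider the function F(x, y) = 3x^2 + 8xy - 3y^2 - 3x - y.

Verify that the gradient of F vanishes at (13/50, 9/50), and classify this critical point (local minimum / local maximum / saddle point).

saddle point

∇F = (6x + 8y - 3, 8x - 6y - 1); substituting (13/50, 9/50) gives ∇F = (0, 0), so (13/50, 9/50) is indeed a critical point.
The Hessian of F is constant: H = [[6, 8], [8, -6]].
det(H) = 6·(-6) − 8² = -100.
Since det(H) < 0, H is indefinite and the critical point is a saddle point.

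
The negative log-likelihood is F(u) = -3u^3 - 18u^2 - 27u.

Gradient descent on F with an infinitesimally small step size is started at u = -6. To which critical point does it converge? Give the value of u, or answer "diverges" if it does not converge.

-3

F'(u) = -9(u + 1)(u + 3), so F'(-6) = -135.
Gradient descent moves in the -F' direction, i.e. u is increasing.
The nearest critical point in that direction is u = -3, where F'' = 18 > 0 (a local minimum). The iterate converges there.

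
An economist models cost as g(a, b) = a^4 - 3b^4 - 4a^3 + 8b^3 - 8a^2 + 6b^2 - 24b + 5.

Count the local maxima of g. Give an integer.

2

g separates as a function of a plus a function of b, so ∇g=0 decouples.
∂g/∂a = 4a(a - 4)(a + 1) = 0 at a ∈ {-1, 0, 4}; ∂g/∂b = -12(b - 2)(b - 1)(b + 1) = 0 at b ∈ {-1, 1, 2}.
The Hessian is diagonal: diag(g_aa, g_bb). Second derivatives: g_aa(-1)=20, g_aa(0)=-16, g_aa(4)=80; g_bb(-1)=-72, g_bb(1)=24, g_bb(2)=-36.
Local maxima occur where both diagonal entries negative: (0, -1), (0, 2). Count: 2.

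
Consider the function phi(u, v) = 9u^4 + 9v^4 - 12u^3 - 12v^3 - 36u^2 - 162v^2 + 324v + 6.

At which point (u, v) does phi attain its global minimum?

phi(u,v) separates as P(u) + Q(v) + 6, so its minimum is min P + min Q + 6.
P'(u) = 36u(u - 2)(u + 1) vanishes at u ∈ {-1, 0, 2}; Q'(v) = 36(v - 3)(v - 1)(v + 3) vanishes at v ∈ {-3, 1, 3}.
Local minima of P (where P''>0): P(-1)=-15, P(2)=-96. Local minima of Q: Q(-3)=-1377, Q(3)=-81.
So the global minimum of phi is P(2) + Q(-3) + 6 = -96 − 1377 + 6 = -1467, attained at (2, -3).

(2, -3)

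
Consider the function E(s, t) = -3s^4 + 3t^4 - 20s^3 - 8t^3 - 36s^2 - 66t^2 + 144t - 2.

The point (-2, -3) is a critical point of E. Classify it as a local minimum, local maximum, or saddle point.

local minimum

The mixed partial ∂²E/∂s∂t is 0, so the Hessian at any point is diag(E_ss, E_tt) = diag(-12(3s^2 + 10s + 6), 12(3t^2 - 4t - 11)).
At (-2, -3): H = diag(24, 336).
Both eigenvalues are positive, so H is positive definite: a local minimum.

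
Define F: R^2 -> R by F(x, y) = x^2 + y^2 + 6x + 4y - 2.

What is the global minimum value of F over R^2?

-15

F(x,y) separates as P(x) + Q(y) − 2, so its minimum is min P + min Q − 2.
P'(x) = 2x + 6 vanishes at x ∈ {-3}; Q'(y) = 2y + 4 vanishes at y ∈ {-2}.
Local minima of P (where P''>0): P(-3)=-9. Local minima of Q: Q(-2)=-4.
So the global minimum of F is P(-3) + Q(-2) − 2 = -9 − 4 − 2 = -15, attained at (-3, -2).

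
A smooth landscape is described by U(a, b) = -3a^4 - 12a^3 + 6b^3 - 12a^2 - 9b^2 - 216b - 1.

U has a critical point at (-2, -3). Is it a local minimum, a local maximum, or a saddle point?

The mixed partial ∂²U/∂a∂b is 0, so the Hessian at any point is diag(U_aa, U_bb) = diag(-12(3a^2 + 6a + 2), 18(2b - 1)).
At (-2, -3): H = diag(-24, -126).
Both eigenvalues are negative, so H is negative definite: a local maximum.

local maximum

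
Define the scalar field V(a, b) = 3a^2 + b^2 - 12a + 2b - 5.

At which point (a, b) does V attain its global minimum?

(2, -1)

V(a,b) separates as P(a) + Q(b) − 5, so its minimum is min P + min Q − 5.
P'(a) = 6a - 12 vanishes at a ∈ {2}; Q'(b) = 2b + 2 vanishes at b ∈ {-1}.
Local minima of P (where P''>0): P(2)=-12. Local minima of Q: Q(-1)=-1.
So the global minimum of V is P(2) + Q(-1) − 5 = -12 − 1 − 5 = -18, attained at (2, -1).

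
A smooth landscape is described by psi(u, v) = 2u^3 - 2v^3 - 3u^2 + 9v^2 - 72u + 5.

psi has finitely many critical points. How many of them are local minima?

1

psi separates as a function of u plus a function of v, so ∇psi=0 decouples.
∂psi/∂u = 6(u - 4)(u + 3) = 0 at u ∈ {-3, 4}; ∂psi/∂v = -6v(v - 3) = 0 at v ∈ {0, 3}.
The Hessian is diagonal: diag(psi_uu, psi_vv). Second derivatives: psi_uu(-3)=-42, psi_uu(4)=42; psi_vv(0)=18, psi_vv(3)=-18.
Local minima occur where both diagonal entries positive: (4, 0). Count: 1.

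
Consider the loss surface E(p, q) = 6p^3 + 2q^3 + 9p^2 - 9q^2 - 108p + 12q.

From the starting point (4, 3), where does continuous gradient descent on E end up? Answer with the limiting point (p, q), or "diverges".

(2, 2)

E is separable, so gradient descent decouples: p follows -∂E/∂p, q follows -∂E/∂q.
∂E/∂p = 18(p - 2)(p + 3); at p=4 this is 252, so p decreases.
∂E/∂q = 6(q - 2)(q - 1); at q=3 this is 12, so q decreases.
p converges to its nearest critical value 2 (a local min of the p-part); q converges to 2. The iterate converges to (2, 2).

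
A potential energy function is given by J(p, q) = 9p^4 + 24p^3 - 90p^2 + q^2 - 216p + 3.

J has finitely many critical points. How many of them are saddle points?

1

J separates as a function of p plus a function of q, so ∇J=0 decouples.
∂J/∂p = 36(p - 2)(p + 1)(p + 3) = 0 at p ∈ {-3, -1, 2}; ∂J/∂q = 2q = 0 at q ∈ {0}.
The Hessian is diagonal: diag(J_pp, J_qq). Second derivatives: J_pp(-3)=360, J_pp(-1)=-216, J_pp(2)=540; J_qq(0)=2.
Saddle points occur where the two diagonal entries have opposite signs: (-1, 0). Count: 1.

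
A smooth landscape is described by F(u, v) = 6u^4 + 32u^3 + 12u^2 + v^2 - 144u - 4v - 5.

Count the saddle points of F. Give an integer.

F separates as a function of u plus a function of v, so ∇F=0 decouples.
∂F/∂u = 24(u - 1)(u + 2)(u + 3) = 0 at u ∈ {-3, -2, 1}; ∂F/∂v = 2(v - 2) = 0 at v ∈ {2}.
The Hessian is diagonal: diag(F_uu, F_vv). Second derivatives: F_uu(-3)=96, F_uu(-2)=-72, F_uu(1)=288; F_vv(2)=2.
Saddle points occur where the two diagonal entries have opposite signs: (-2, 2). Count: 1.

1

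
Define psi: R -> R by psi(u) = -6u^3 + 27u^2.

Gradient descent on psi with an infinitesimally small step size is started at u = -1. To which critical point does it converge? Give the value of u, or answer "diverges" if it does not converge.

0

psi'(u) = -18u(u - 3), so psi'(-1) = -72.
Gradient descent moves in the -psi' direction, i.e. u is increasing.
The nearest critical point in that direction is u = 0, where psi'' = 54 > 0 (a local minimum). The iterate converges there.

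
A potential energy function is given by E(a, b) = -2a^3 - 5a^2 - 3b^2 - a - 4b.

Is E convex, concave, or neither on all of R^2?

neither

The term -2a^3 is cubic, so the Hessian is not constant.
∂²E/∂a² = -12a - 10, which takes both signs as a varies (negative for sufficiently large a). A diagonal entry of the Hessian changing sign means the Hessian is neither positive- nor negative-semidefinite on all of R^2.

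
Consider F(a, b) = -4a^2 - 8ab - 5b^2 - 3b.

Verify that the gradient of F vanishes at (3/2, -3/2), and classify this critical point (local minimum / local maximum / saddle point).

local maximum

∇F = (-8a - 8b, -8a - 10b - 3); substituting (3/2, -3/2) gives ∇F = (0, 0), so (3/2, -3/2) is indeed a critical point.
The Hessian of F is constant: H = [[-8, -8], [-8, -10]].
det(H) = (-8)·(-10) − (-8)² = 16.
det(H) > 0 and tr(H) = -18 < 0, so H is negative definite and the point is a local maximum.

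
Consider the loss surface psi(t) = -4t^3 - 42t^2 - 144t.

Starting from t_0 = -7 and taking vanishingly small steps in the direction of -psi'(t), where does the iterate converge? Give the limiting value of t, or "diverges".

-4

psi'(t) = -12(t + 3)(t + 4), so psi'(-7) = -144.
Gradient descent moves in the -psi' direction, i.e. t is increasing.
The nearest critical point in that direction is t = -4, where psi'' = 12 > 0 (a local minimum). The iterate converges there.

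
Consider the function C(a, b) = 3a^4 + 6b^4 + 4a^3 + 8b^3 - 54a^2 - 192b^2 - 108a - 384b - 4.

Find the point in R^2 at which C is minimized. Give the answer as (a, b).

(3, 4)

C(a,b) separates as P(a) + Q(b) − 4, so its minimum is min P + min Q − 4.
P'(a) = 12(a - 3)(a + 1)(a + 3) vanishes at a ∈ {-3, -1, 3}; Q'(b) = 24(b - 4)(b + 1)(b + 4) vanishes at b ∈ {-4, -1, 4}.
Local minima of P (where P''>0): P(-3)=-27, P(3)=-459. Local minima of Q: Q(-4)=-512, Q(4)=-2560.
So the global minimum of C is P(3) + Q(4) − 4 = -459 − 2560 − 4 = -3023, attained at (3, 4).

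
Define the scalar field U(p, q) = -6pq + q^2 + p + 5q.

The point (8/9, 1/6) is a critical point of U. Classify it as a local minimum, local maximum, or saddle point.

The Hessian of U is constant: H = [[0, -6], [-6, 2]].
det(H) = 0·2 − (-6)² = -36.
Since det(H) < 0, H is indefinite and the critical point is a saddle point.

saddle point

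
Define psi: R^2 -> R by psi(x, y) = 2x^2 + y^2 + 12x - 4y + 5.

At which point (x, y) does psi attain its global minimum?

psi(x,y) separates as P(x) + Q(y) + 5, so its minimum is min P + min Q + 5.
P'(x) = 4x + 12 vanishes at x ∈ {-3}; Q'(y) = 2y - 4 vanishes at y ∈ {2}.
Local minima of P (where P''>0): P(-3)=-18. Local minima of Q: Q(2)=-4.
So the global minimum of psi is P(-3) + Q(2) + 5 = -18 − 4 + 5 = -17, attained at (-3, 2).

(-3, 2)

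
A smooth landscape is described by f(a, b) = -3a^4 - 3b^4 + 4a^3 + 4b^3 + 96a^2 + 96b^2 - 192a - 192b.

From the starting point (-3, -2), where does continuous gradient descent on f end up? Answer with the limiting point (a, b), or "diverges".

f is separable, so gradient descent decouples: a follows -∂f/∂a, b follows -∂f/∂b.
∂f/∂a = -12(a - 4)(a - 1)(a + 4); at a=-3 this is -336, so a increases.
∂f/∂b = -12(b - 4)(b - 1)(b + 4); at b=-2 this is -432, so b increases.
a converges to its nearest critical value 1 (a local min of the a-part); b converges to 1. The iterate converges to (1, 1).

(1, 1)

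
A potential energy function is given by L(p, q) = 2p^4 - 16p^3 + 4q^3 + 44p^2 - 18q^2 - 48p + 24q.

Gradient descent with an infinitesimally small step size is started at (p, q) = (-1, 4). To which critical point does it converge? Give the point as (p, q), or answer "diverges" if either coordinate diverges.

L is separable, so gradient descent decouples: p follows -∂L/∂p, q follows -∂L/∂q.
∂L/∂p = 8(p - 3)(p - 2)(p - 1); at p=-1 this is -192, so p increases.
∂L/∂q = 12(q - 2)(q - 1); at q=4 this is 72, so q decreases.
p converges to its nearest critical value 1 (a local min of the p-part); q converges to 2. The iterate converges to (1, 2).

(1, 2)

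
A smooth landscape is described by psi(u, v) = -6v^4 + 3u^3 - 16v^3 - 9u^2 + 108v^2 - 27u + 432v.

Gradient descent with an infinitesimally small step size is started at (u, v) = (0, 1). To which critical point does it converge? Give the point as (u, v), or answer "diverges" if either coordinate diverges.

(3, -2)

psi is separable, so gradient descent decouples: u follows -∂psi/∂u, v follows -∂psi/∂v.
∂psi/∂u = 9(u - 3)(u + 1); at u=0 this is -27, so u increases.
∂psi/∂v = -24(v - 3)(v + 2)(v + 3); at v=1 this is 576, so v decreases.
u converges to its nearest critical value 3 (a local min of the u-part); v converges to -2. The iterate converges to (3, -2).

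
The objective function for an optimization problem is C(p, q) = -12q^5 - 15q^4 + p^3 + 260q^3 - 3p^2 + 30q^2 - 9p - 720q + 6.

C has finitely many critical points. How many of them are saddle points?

4

C separates as a function of p plus a function of q, so ∇C=0 decouples.
∂C/∂p = 3(p - 3)(p + 1) = 0 at p ∈ {-1, 3}; ∂C/∂q = -60(q - 3)(q - 1)(q + 1)(q + 4) = 0 at q ∈ {-4, -1, 1, 3}.
The Hessian is diagonal: diag(C_pp, C_qq). Second derivatives: C_pp(-1)=-12, C_pp(3)=12; C_qq(-4)=6300, C_qq(-1)=-1440, C_qq(1)=1200, C_qq(3)=-3360.
Saddle points occur where the two diagonal entries have opposite signs: (-1, -4), (-1, 1), (3, -1), (3, 3). Count: 4.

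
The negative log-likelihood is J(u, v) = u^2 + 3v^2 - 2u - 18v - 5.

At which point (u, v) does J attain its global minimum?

(1, 3)

J(u,v) separates as P(u) + Q(v) − 5, so its minimum is min P + min Q − 5.
P'(u) = 2u - 2 vanishes at u ∈ {1}; Q'(v) = 6v - 18 vanishes at v ∈ {3}.
Local minima of P (where P''>0): P(1)=-1. Local minima of Q: Q(3)=-27.
So the global minimum of J is P(1) + Q(3) − 5 = -1 − 27 − 5 = -33, attained at (1, 3).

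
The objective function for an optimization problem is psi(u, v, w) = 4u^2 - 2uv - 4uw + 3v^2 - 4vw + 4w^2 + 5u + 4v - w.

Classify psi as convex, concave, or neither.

convex

psi is quadratic, so its Hessian is the constant matrix H = [[8, -2, -4], [-2, 6, -4], [-4, -4, 8]].
Leading principal minors: 8, 44, 64.
All positive ⇒ H ≻ 0 ⇒ convex.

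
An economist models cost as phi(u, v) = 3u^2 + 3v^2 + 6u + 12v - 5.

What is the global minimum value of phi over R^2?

-20

phi(u,v) separates as P(u) + Q(v) − 5, so its minimum is min P + min Q − 5.
P'(u) = 6u + 6 vanishes at u ∈ {-1}; Q'(v) = 6v + 12 vanishes at v ∈ {-2}.
Local minima of P (where P''>0): P(-1)=-3. Local minima of Q: Q(-2)=-12.
So the global minimum of phi is P(-1) + Q(-2) − 5 = -3 − 12 − 5 = -20, attained at (-1, -2).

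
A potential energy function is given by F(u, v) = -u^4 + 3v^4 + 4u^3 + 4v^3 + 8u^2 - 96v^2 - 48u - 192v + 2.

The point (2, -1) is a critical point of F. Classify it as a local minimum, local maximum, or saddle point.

saddle point

The mixed partial ∂²F/∂u∂v is 0, so the Hessian at any point is diag(F_uu, F_vv) = diag(4(-3u^2 + 6u + 4), 12(3v^2 + 2v - 16)).
At (2, -1): H = diag(16, -180).
The eigenvalues have opposite signs, so H is indefinite: a saddle point.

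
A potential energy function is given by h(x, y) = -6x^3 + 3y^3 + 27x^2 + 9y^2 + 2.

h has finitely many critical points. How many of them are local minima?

h separates as a function of x plus a function of y, so ∇h=0 decouples.
∂h/∂x = -18x(x - 3) = 0 at x ∈ {0, 3}; ∂h/∂y = 9y(y + 2) = 0 at y ∈ {-2, 0}.
The Hessian is diagonal: diag(h_xx, h_yy). Second derivatives: h_xx(0)=54, h_xx(3)=-54; h_yy(-2)=-18, h_yy(0)=18.
Local minima occur where both diagonal entries positive: (0, 0). Count: 1.

1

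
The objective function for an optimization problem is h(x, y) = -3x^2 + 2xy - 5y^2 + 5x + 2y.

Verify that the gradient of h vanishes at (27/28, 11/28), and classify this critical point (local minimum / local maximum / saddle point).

∇h = (-6x + 2y + 5, 2x - 10y + 2); substituting (27/28, 11/28) gives ∇h = (0, 0), so (27/28, 11/28) is indeed a critical point.
The Hessian of h is constant: H = [[-6, 2], [2, -10]].
det(H) = (-6)·(-10) − 2² = 56.
det(H) > 0 and tr(H) = -16 < 0, so H is negative definite and the point is a local maximum.

local maximum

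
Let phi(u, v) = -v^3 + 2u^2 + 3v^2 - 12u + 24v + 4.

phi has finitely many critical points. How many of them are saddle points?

phi separates as a function of u plus a function of v, so ∇phi=0 decouples.
∂phi/∂u = 4(u - 3) = 0 at u ∈ {3}; ∂phi/∂v = -3(v - 4)(v + 2) = 0 at v ∈ {-2, 4}.
The Hessian is diagonal: diag(phi_uu, phi_vv). Second derivatives: phi_uu(3)=4; phi_vv(-2)=18, phi_vv(4)=-18.
Saddle points occur where the two diagonal entries have opposite signs: (3, 4). Count: 1.

1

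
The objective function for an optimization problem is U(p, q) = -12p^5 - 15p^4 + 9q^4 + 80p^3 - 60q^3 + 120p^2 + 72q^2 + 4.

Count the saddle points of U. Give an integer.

6

U separates as a function of p plus a function of q, so ∇U=0 decouples.
∂U/∂p = -60p(p - 2)(p + 1)(p + 2) = 0 at p ∈ {-2, -1, 0, 2}; ∂U/∂q = 36q(q - 4)(q - 1) = 0 at q ∈ {0, 1, 4}.
The Hessian is diagonal: diag(U_pp, U_qq). Second derivatives: U_pp(-2)=480, U_pp(-1)=-180, U_pp(0)=240, U_pp(2)=-1440; U_qq(0)=144, U_qq(1)=-108, U_qq(4)=432.
Saddle points occur where the two diagonal entries have opposite signs: (-2, 1), (-1, 0), (-1, 4), (0, 1), (2, 0), (2, 4). Count: 6.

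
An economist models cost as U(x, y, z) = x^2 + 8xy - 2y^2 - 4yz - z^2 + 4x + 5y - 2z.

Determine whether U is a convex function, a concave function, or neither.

neither

U is quadratic, so its Hessian is the constant matrix H = [[2, 8, 0], [8, -4, -4], [0, -4, -2]].
Leading principal minors: 2, -72, 112.
Neither pattern holds ⇒ H is indefinite ⇒ neither convex nor concave.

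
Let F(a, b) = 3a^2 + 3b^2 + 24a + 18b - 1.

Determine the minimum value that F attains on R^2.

-76

F(a,b) separates as P(a) + Q(b) − 1, so its minimum is min P + min Q − 1.
P'(a) = 6a + 24 vanishes at a ∈ {-4}; Q'(b) = 6b + 18 vanishes at b ∈ {-3}.
Local minima of P (where P''>0): P(-4)=-48. Local minima of Q: Q(-3)=-27.
So the global minimum of F is P(-4) + Q(-3) − 1 = -48 − 27 − 1 = -76, attained at (-4, -3).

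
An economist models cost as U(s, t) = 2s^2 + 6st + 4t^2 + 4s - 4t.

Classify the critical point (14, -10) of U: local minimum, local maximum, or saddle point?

The Hessian of U is constant: H = [[4, 6], [6, 8]].
det(H) = 4·8 − 6² = -4.
Since det(H) < 0, H is indefinite and the critical point is a saddle point.

saddle point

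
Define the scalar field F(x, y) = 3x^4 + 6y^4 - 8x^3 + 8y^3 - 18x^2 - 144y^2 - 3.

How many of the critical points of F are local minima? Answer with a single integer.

4

F separates as a function of x plus a function of y, so ∇F=0 decouples.
∂F/∂x = 12x(x - 3)(x + 1) = 0 at x ∈ {-1, 0, 3}; ∂F/∂y = 24y(y - 3)(y + 4) = 0 at y ∈ {-4, 0, 3}.
The Hessian is diagonal: diag(F_xx, F_yy). Second derivatives: F_xx(-1)=48, F_xx(0)=-36, F_xx(3)=144; F_yy(-4)=672, F_yy(0)=-288, F_yy(3)=504.
Local minima occur where both diagonal entries positive: (-1, -4), (-1, 3), (3, -4), (3, 3). Count: 4.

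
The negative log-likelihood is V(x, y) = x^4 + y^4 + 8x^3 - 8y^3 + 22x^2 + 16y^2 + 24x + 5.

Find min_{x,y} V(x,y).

V(x,y) separates as P(x) + Q(y) + 5, so its minimum is min P + min Q + 5.
P'(x) = 4(x + 1)(x + 2)(x + 3) vanishes at x ∈ {-3, -2, -1}; Q'(y) = 4y(y - 4)(y - 2) vanishes at y ∈ {0, 2, 4}.
Local minima of P (where P''>0): P(-3)=-9, P(-1)=-9. Local minima of Q: Q(0)=0, Q(4)=0.
So the global minimum of V is P(-3) + Q(0) + 5 = -9 + 0 + 5 = -4, attained at (-3, 0).

-4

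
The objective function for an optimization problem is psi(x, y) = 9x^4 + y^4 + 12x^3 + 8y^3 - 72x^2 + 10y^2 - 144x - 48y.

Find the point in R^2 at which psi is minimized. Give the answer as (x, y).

(2, 1)

psi(x,y) separates as P(x) + Q(y), so its minimum is min P + min Q.
P'(x) = 36(x - 2)(x + 1)(x + 2) vanishes at x ∈ {-2, -1, 2}; Q'(y) = 4(y - 1)(y + 3)(y + 4) vanishes at y ∈ {-4, -3, 1}.
Local minima of P (where P''>0): P(-2)=48, P(2)=-336. Local minima of Q: Q(-4)=96, Q(1)=-29.
So the global minimum of psi is P(2) + Q(1) = -336 − 29 = -365, attained at (2, 1).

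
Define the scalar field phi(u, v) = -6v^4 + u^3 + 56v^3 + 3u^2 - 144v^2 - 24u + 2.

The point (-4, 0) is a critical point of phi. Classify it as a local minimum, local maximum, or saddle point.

The mixed partial ∂²phi/∂u∂v is 0, so the Hessian at any point is diag(phi_uu, phi_vv) = diag(6(u + 1), 24(-3v^2 + 14v - 12)).
At (-4, 0): H = diag(-18, -288).
Both eigenvalues are negative, so H is negative definite: a local maximum.

local maximum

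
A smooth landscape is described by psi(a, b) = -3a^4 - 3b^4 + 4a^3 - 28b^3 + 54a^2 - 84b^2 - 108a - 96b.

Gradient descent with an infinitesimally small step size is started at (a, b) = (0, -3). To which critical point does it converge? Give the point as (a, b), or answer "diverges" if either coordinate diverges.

(1, -2)

psi is separable, so gradient descent decouples: a follows -∂psi/∂a, b follows -∂psi/∂b.
∂psi/∂a = -12(a - 3)(a - 1)(a + 3); at a=0 this is -108, so a increases.
∂psi/∂b = -12(b + 1)(b + 2)(b + 4); at b=-3 this is -24, so b increases.
a converges to its nearest critical value 1 (a local min of the a-part); b converges to -2. The iterate converges to (1, -2).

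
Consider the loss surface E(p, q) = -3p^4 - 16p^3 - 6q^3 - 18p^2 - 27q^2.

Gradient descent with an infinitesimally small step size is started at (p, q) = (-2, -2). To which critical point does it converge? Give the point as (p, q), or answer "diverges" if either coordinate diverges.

E is separable, so gradient descent decouples: p follows -∂E/∂p, q follows -∂E/∂q.
∂E/∂p = -12p(p + 1)(p + 3); at p=-2 this is -24, so p increases.
∂E/∂q = -18q(q + 3); at q=-2 this is 36, so q decreases.
p converges to its nearest critical value -1 (a local min of the p-part); q converges to -3. The iterate converges to (-1, -3).

(-1, -3)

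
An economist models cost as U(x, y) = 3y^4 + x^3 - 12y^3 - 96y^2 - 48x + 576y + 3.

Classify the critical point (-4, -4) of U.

saddle point

The mixed partial ∂²U/∂x∂y is 0, so the Hessian at any point is diag(U_xx, U_yy) = diag(6x, 12(3y^2 - 6y - 16)).
At (-4, -4): H = diag(-24, 672).
The eigenvalues have opposite signs, so H is indefinite: a saddle point.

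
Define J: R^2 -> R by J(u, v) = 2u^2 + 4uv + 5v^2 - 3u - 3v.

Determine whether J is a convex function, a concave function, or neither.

convex

J is quadratic, so its Hessian is the constant matrix H = [[4, 4], [4, 10]].
det(H) = 24, tr(H) = 14.
det(H) > 0 and tr(H) > 0, so H is positive definite everywhere: convex.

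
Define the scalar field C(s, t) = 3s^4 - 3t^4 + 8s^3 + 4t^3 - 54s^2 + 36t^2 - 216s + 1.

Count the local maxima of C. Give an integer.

2

C separates as a function of s plus a function of t, so ∇C=0 decouples.
∂C/∂s = 12(s - 3)(s + 2)(s + 3) = 0 at s ∈ {-3, -2, 3}; ∂C/∂t = -12t(t - 3)(t + 2) = 0 at t ∈ {-2, 0, 3}.
The Hessian is diagonal: diag(C_ss, C_tt). Second derivatives: C_ss(-3)=72, C_ss(-2)=-60, C_ss(3)=360; C_tt(-2)=-120, C_tt(0)=72, C_tt(3)=-180.
Local maxima occur where both diagonal entries negative: (-2, -2), (-2, 3). Count: 2.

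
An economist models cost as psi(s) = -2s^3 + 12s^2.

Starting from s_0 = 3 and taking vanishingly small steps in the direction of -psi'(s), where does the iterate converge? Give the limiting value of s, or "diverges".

psi'(s) = -6s(s - 4), so psi'(3) = 18.
Gradient descent moves in the -psi' direction, i.e. s is decreasing.
The nearest critical point in that direction is s = 0, where psi'' = 24 > 0 (a local minimum). The iterate converges there.

0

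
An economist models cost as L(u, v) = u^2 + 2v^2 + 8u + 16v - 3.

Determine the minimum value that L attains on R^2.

-51

L(u,v) separates as P(u) + Q(v) − 3, so its minimum is min P + min Q − 3.
P'(u) = 2u + 8 vanishes at u ∈ {-4}; Q'(v) = 4v + 16 vanishes at v ∈ {-4}.
Local minima of P (where P''>0): P(-4)=-16. Local minima of Q: Q(-4)=-32.
So the global minimum of L is P(-4) + Q(-4) − 3 = -16 − 32 − 3 = -51, attained at (-4, -4).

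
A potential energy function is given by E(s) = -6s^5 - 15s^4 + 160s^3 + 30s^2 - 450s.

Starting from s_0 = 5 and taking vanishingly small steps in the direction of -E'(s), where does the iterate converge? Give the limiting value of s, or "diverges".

E'(s) = -30(s - 3)(s - 1)(s + 1)(s + 5), so E'(5) = -14400.
Gradient descent moves in the -E' direction, i.e. s is increasing.
There is no critical point above s=5, and E' keeps the same sign, so the iterate runs off to +∞.

diverges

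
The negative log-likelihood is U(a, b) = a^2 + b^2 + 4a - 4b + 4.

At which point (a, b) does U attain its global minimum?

(-2, 2)

U(a,b) separates as P(a) + Q(b) + 4, so its minimum is min P + min Q + 4.
P'(a) = 2a + 4 vanishes at a ∈ {-2}; Q'(b) = 2b - 4 vanishes at b ∈ {2}.
Local minima of P (where P''>0): P(-2)=-4. Local minima of Q: Q(2)=-4.
So the global minimum of U is P(-2) + Q(2) + 4 = -4 − 4 + 4 = -4, attained at (-2, 2).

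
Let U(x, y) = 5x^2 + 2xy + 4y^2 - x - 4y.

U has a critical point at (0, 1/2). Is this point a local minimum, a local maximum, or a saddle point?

The Hessian of U is constant: H = [[10, 2], [2, 8]].
det(H) = 10·8 − 2² = 76.
det(H) > 0 and tr(H) = 18 > 0, so H is positive definite and the point is a local minimum.

local minimum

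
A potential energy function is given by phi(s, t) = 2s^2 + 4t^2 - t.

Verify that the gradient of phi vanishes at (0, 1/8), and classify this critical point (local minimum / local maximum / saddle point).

∇phi = (4s, 8t - 1); substituting (0, 1/8) gives ∇phi = (0, 0), so (0, 1/8) is indeed a critical point.
The Hessian of phi is constant: H = [[4, 0], [0, 8]].
det(H) = 4·8 − 0² = 32.
det(H) > 0 and tr(H) = 12 > 0, so H is positive definite and the point is a local minimum.

local minimum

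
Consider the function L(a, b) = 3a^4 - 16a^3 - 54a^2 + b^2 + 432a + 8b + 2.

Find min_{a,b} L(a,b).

L(a,b) separates as P(a) + Q(b) + 2, so its minimum is min P + min Q + 2.
P'(a) = 12(a - 4)(a - 3)(a + 3) vanishes at a ∈ {-3, 3, 4}; Q'(b) = 2b + 8 vanishes at b ∈ {-4}.
Local minima of P (where P''>0): P(-3)=-1107, P(4)=608. Local minima of Q: Q(-4)=-16.
So the global minimum of L is P(-3) + Q(-4) + 2 = -1107 − 16 + 2 = -1121, attained at (-3, -4).

-1121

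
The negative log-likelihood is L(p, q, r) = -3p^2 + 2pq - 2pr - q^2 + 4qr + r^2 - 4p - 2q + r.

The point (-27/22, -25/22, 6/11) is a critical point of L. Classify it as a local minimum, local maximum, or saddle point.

saddle point

The Hessian is constant: H = [[-6, 2, -2], [2, -2, 4], [-2, 4, 2]].
Leading principal minors: Δ₁ = -6, Δ₂ = 8, Δ₃ = 88.
The minors fit neither the all-positive nor the alternating-sign pattern, so H is indefinite: a saddle point.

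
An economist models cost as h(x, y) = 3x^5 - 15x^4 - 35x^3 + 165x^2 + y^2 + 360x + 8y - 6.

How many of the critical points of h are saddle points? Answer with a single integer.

2

h separates as a function of x plus a function of y, so ∇h=0 decouples.
∂h/∂x = 15(x - 4)(x - 3)(x + 1)(x + 2) = 0 at x ∈ {-2, -1, 3, 4}; ∂h/∂y = 2(y + 4) = 0 at y ∈ {-4}.
The Hessian is diagonal: diag(h_xx, h_yy). Second derivatives: h_xx(-2)=-450, h_xx(-1)=300, h_xx(3)=-300, h_xx(4)=450; h_yy(-4)=2.
Saddle points occur where the two diagonal entries have opposite signs: (-2, -4), (3, -4). Count: 2.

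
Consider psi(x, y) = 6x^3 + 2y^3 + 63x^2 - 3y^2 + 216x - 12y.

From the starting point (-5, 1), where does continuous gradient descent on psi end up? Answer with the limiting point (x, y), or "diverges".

diverges

psi is separable, so gradient descent decouples: x follows -∂psi/∂x, y follows -∂psi/∂y.
∂psi/∂x = 18(x + 3)(x + 4); at x=-5 this is 36, so x decreases.
∂psi/∂y = 6(y - 2)(y + 1); at y=1 this is -12, so y increases.
The x-coordinate has no critical point in that direction and runs off to infinity.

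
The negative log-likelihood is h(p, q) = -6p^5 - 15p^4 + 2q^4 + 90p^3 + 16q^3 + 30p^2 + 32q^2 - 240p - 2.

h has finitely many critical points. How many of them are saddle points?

6

h separates as a function of p plus a function of q, so ∇h=0 decouples.
∂h/∂p = -30(p - 2)(p - 1)(p + 1)(p + 4) = 0 at p ∈ {-4, -1, 1, 2}; ∂h/∂q = 8q(q + 2)(q + 4) = 0 at q ∈ {-4, -2, 0}.
The Hessian is diagonal: diag(h_pp, h_qq). Second derivatives: h_pp(-4)=2700, h_pp(-1)=-540, h_pp(1)=300, h_pp(2)=-540; h_qq(-4)=64, h_qq(-2)=-32, h_qq(0)=64.
Saddle points occur where the two diagonal entries have opposite signs: (-4, -2), (-1, -4), (-1, 0), (1, -2), (2, -4), (2, 0). Count: 6.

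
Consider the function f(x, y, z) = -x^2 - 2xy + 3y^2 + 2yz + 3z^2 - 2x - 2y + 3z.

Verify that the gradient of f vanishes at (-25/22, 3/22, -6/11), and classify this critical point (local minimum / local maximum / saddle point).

∇f = (-2x - 2y - 2, -2x + 6y + 2z - 2, 2y + 6z + 3); substituting (-25/22, 3/22, -6/11) gives ∇f = (0, 0, 0), so (-25/22, 3/22, -6/11) is indeed a critical point.
The Hessian is constant: H = [[-2, -2, 0], [-2, 6, 2], [0, 2, 6]].
Leading principal minors: Δ₁ = -2, Δ₂ = -16, Δ₃ = -88.
The minors fit neither the all-positive nor the alternating-sign pattern, so H is indefinite: a saddle point.

saddle point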